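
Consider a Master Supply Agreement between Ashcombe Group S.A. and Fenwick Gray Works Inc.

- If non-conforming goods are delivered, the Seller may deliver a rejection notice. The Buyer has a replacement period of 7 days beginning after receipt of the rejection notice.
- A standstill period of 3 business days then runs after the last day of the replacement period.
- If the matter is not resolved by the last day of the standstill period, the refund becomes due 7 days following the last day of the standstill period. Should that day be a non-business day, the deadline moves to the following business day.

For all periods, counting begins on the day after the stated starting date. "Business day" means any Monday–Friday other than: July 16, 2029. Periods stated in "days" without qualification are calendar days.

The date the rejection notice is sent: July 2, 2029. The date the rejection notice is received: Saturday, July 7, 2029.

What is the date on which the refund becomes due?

July 26, 2029

Adding 7 calendar days to July 7, 2029 gives July 14, 2029, which is the last day of the replacement period.
The last day of the standstill period: 3 business days after Saturday, July 14, 2029, skipping weekends and the listed holiday on Jul 16 — Jul 17, Jul 18, Jul 19 — lands on Thursday, July 19, 2029.
The date on which the refund becomes due: July 19, 2029 + 7 days = July 26, 2029. July 26, 2029 is a Thursday and is not a listed holiday, so no roll-forward applies.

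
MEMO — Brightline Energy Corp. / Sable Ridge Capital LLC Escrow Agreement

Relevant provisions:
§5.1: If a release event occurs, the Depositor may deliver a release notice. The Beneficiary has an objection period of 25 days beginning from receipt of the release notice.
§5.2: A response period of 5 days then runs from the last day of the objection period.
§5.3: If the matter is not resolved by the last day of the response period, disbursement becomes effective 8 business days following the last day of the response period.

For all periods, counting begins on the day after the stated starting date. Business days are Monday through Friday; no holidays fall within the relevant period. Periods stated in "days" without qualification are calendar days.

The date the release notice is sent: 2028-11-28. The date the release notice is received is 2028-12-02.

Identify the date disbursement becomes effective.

The last day of the objection period: 25 calendar days after 2028-12-02 is 2028-12-27.
The last day of the response period: 2028-12-27 + 5 days = 2029-01-01.
From Monday, 2029-01-01, 8 business days (Jan 2, Jan 3, Jan 4, Jan 5, Jan 8, Jan 9, Jan 10, Jan 11, skipping weekends) brings us to Thursday, 2029-01-11, which is the date disbursement becomes effective.

2029-01-11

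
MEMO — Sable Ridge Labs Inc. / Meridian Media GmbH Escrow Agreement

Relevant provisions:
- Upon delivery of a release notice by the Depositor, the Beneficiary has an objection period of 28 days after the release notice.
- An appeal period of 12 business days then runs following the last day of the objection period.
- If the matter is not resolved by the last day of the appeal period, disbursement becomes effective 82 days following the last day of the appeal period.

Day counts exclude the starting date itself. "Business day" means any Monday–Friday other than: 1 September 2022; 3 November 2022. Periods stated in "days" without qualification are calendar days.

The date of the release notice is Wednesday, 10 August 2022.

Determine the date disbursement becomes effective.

14 December 2022

The last day of the objection period: 28 calendar days after 10 August 2022 is 7 September 2022.
The last day of the appeal period: counting 12 business days from Wednesday, 7 September 2022 (Sep 8, Sep 9, Sep 12, Sep 13, …, Sep 21, Sep 22, Sep 23, skipping weekends) reaches Friday, 23 September 2022.
The date disbursement becomes effective: 82 calendar days after 23 September 2022 is 14 December 2022.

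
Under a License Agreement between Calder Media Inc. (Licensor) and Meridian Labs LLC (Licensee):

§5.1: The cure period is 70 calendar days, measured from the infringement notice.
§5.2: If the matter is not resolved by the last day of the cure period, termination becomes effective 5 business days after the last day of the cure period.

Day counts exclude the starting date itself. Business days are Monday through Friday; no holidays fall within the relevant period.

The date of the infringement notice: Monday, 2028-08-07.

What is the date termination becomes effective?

The last day of the cure period: 2028-08-07 + 70 days = 2028-10-16.
From Monday, 2028-10-16, 5 business days (Oct 17, Oct 18, Oct 19, Oct 20, Oct 23, skipping weekends) brings us to Monday, 2028-10-23, which is the date termination becomes effective.

2028-10-23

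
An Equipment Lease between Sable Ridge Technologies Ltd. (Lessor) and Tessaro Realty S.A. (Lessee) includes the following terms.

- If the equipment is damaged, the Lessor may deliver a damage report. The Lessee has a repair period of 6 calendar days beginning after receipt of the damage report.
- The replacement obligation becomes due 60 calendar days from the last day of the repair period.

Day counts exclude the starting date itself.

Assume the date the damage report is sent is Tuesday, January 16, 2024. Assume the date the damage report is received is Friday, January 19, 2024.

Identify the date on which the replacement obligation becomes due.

March 25, 2024

Adding 6 calendar days to January 19, 2024 gives January 25, 2024, which is the last day of the repair period.
Adding 60 calendar days to January 25, 2024 gives March 25, 2024, which is the date on which the replacement obligation becomes due.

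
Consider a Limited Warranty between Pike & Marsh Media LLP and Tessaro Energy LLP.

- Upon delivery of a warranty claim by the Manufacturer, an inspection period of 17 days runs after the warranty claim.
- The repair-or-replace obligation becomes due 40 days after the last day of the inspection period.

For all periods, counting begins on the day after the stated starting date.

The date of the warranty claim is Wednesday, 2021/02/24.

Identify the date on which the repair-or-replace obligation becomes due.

2021/04/22

The last day of the inspection period: 17 calendar days after 2021/02/24 is 2021/03/13.
The date on which the repair-or-replace obligation becomes due: 40 calendar days after 2021/03/13 is 2021/04/22.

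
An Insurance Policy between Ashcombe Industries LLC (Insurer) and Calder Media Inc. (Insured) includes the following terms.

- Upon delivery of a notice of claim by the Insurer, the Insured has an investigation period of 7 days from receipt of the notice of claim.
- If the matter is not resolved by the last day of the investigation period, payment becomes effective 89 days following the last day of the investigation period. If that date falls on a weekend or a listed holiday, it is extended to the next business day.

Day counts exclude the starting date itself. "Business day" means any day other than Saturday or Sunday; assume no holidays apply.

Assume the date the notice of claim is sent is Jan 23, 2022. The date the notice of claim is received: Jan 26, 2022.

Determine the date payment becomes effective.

May 2, 2022

Adding 7 calendar days to Jan 26, 2022 gives Feb 2, 2022, which is the last day of the investigation period.
Adding 89 calendar days to Feb 2, 2022 gives May 2, 2022, which is the date payment becomes effective. May 2, 2022 is a Monday, so no roll-forward applies.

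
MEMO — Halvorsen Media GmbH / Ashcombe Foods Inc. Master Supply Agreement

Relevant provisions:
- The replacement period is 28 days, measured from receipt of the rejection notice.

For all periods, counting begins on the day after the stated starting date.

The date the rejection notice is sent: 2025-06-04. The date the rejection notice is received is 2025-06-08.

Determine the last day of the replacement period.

The last day of the replacement period: 28 calendar days after 2025-06-08 is 2025-07-06.

2025-07-06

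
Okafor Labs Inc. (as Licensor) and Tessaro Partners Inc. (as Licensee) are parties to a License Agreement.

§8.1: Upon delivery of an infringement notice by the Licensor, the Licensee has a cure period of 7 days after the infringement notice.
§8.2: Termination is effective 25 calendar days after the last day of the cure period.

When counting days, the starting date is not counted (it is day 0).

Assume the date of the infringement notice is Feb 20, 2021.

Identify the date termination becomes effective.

Adding 7 calendar days to Feb 20, 2021 gives Feb 27, 2021, which is the last day of the cure period.
Adding 25 calendar days to Feb 27, 2021 gives Mar 24, 2021, which is the date termination becomes effective.

Mar 24, 2021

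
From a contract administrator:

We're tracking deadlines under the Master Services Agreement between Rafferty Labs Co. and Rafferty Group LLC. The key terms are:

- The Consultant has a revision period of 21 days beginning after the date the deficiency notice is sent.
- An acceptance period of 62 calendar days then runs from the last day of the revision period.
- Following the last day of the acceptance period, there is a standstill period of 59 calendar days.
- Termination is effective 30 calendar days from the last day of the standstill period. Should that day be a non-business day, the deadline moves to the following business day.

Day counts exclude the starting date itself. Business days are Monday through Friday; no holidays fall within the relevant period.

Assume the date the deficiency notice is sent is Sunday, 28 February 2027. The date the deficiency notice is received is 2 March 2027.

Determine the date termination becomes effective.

The last day of the revision period: 21 calendar days after 28 February 2027 is 21 March 2027.
Adding 62 calendar days to 21 March 2027 gives 22 May 2027, which is the last day of the acceptance period.
Adding 59 calendar days to 22 May 2027 gives 20 July 2027, which is the last day of the standstill period.
Adding 30 calendar days to 20 July 2027 gives 19 August 2027, which is the date termination becomes effective. 19 August 2027 is a Thursday, so no roll-forward applies.

19 August 2027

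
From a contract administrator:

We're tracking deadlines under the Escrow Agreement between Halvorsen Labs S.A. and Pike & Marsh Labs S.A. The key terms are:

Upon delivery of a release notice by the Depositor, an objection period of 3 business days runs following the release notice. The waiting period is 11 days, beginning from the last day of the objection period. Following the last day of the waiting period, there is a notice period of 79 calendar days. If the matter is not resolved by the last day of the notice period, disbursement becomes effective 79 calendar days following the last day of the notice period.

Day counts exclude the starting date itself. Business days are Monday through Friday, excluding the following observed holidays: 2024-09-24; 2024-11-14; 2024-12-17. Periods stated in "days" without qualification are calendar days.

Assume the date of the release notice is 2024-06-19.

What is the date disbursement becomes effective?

From Wednesday, 2024-06-19, 3 business days (Jun 20, Jun 21, Jun 24, skipping weekends) brings us to Monday, 2024-06-24, which is the last day of the objection period.
Adding 11 calendar days to 2024-06-24 gives 2024-07-05, which is the last day of the waiting period.
The last day of the notice period: 2024-07-05 + 79 days = 2024-09-22.
Adding 79 calendar days to 2024-09-22 gives 2024-12-10, which is the date disbursement becomes effective.

2024-12-10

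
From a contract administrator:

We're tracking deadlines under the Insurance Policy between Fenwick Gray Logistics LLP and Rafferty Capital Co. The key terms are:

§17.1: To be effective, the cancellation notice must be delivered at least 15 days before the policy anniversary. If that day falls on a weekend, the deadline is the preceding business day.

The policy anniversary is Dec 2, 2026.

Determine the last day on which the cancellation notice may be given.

Nov 17, 2026

Counting back 15 calendar days from Dec 2, 2026 gives Nov 17, 2026. That is a Tuesday, so no adjustment is needed.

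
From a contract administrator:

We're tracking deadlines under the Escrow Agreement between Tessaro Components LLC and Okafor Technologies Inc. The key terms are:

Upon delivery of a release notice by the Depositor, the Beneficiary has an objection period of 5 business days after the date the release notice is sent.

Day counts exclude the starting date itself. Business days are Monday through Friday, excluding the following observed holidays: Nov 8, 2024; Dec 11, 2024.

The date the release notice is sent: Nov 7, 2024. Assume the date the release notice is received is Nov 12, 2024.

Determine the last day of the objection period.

Nov 15, 2024

The last day of the objection period: 5 business days after Thursday, Nov 7, 2024, skipping weekends and the listed holiday on Nov 8 — Nov 11, Nov 12, Nov 13, Nov 14, Nov 15 — lands on Friday, Nov 15, 2024.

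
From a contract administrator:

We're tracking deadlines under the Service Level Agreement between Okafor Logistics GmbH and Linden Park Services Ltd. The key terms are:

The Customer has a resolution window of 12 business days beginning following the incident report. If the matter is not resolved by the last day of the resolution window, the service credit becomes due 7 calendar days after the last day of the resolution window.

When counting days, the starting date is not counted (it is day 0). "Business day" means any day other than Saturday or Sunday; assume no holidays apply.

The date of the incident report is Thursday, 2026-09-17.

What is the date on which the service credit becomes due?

The last day of the resolution window: 12 business days after Thursday, 2026-09-17, skipping weekends — Sep 18, Sep 21, Sep 22, Sep 23, …, Oct 1, Oct 2, Oct 5 — lands on Monday, 2026-10-05.
The date on which the service credit becomes due: 2026-10-05 + 7 days = 2026-10-12.

2026-10-12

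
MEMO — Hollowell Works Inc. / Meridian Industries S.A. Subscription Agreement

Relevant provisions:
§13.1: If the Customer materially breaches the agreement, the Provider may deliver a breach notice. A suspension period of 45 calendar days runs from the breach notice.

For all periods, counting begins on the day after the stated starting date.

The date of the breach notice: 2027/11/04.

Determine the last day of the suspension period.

Adding 45 calendar days to 2027/11/04 gives 2027/12/19, which is the last day of the suspension period.

2027/12/19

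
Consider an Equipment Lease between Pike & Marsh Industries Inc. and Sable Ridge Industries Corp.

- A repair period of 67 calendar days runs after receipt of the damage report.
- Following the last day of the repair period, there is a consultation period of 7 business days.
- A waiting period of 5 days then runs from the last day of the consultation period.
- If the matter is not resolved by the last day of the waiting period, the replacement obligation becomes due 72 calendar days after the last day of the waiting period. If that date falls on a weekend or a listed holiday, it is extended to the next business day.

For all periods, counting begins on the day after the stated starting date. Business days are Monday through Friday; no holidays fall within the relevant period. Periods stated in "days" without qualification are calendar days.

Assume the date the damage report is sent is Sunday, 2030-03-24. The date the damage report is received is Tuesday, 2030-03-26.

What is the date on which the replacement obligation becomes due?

The last day of the repair period: 2030-03-26 + 67 days = 2030-06-01.
From Saturday, 2030-06-01, 7 business days (Jun 3, Jun 4, Jun 5, Jun 6, Jun 7, Jun 10, Jun 11, skipping weekends) brings us to Tuesday, 2030-06-11, which is the last day of the consultation period.
The last day of the waiting period: 2030-06-11 + 5 days = 2030-06-16.
Adding 72 calendar days to 2030-06-16 gives 2030-08-27, which is the date on which the replacement obligation becomes due. 2030-08-27 is a Tuesday, so no roll-forward applies.

2030-08-27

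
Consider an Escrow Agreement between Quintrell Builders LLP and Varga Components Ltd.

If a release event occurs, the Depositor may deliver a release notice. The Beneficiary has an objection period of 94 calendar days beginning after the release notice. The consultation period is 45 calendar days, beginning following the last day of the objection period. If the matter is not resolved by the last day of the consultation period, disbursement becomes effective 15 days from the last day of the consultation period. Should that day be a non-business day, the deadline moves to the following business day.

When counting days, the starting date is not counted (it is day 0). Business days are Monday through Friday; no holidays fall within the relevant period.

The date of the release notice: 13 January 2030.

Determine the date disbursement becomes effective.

The last day of the objection period: 94 calendar days after 13 January 2030 is 17 April 2030.
The last day of the consultation period: 45 calendar days after 17 April 2030 is 1 June 2030.
The date disbursement becomes effective: 15 calendar days after 1 June 2030 is 16 June 2030. That falls on a Sunday, so it rolls to the next business day, Monday, 17 June 2030.

17 June 2030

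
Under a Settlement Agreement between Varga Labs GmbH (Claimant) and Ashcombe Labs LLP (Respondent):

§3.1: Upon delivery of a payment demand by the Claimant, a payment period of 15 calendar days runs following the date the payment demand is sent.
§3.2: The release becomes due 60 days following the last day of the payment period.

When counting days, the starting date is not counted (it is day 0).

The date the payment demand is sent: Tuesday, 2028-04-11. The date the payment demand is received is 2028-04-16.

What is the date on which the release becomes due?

2028-06-25

Adding 15 calendar days to 2028-04-11 gives 2028-04-26, which is the last day of the payment period.
The date on which the release becomes due: 60 calendar days after 2028-04-26 is 2028-06-25.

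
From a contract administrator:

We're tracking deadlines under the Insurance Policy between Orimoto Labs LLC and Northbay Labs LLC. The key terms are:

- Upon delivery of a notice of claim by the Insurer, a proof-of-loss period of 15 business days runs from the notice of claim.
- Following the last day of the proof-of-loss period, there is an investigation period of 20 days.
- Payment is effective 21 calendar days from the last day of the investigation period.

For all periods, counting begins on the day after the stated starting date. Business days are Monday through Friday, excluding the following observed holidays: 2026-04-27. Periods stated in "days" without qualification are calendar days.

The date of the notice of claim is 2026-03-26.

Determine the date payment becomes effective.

2026-05-27

The last day of the proof-of-loss period: counting 15 business days from Thursday, 2026-03-26 (Mar 27, Mar 30, Mar 31, Apr 1, …, Apr 14, Apr 15, Apr 16, skipping weekends) reaches Thursday, 2026-04-16.
The last day of the investigation period: 2026-04-16 + 20 days = 2026-05-06.
The date payment becomes effective: 21 calendar days after 2026-05-06 is 2026-05-27.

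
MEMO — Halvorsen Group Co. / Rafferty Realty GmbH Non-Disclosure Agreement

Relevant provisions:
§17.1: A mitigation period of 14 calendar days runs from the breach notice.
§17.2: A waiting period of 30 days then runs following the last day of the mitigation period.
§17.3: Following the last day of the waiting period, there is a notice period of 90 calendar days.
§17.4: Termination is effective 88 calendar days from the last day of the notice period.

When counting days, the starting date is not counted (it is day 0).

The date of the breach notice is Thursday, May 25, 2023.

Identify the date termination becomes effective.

January 2, 2024

The last day of the mitigation period: 14 calendar days after May 25, 2023 is June 8, 2023.
The last day of the waiting period: 30 calendar days after June 8, 2023 is July 8, 2023.
The last day of the notice period: 90 calendar days after July 8, 2023 is October 6, 2023.
Adding 88 calendar days to October 6, 2023 gives January 2, 2024, which is the date termination becomes effective.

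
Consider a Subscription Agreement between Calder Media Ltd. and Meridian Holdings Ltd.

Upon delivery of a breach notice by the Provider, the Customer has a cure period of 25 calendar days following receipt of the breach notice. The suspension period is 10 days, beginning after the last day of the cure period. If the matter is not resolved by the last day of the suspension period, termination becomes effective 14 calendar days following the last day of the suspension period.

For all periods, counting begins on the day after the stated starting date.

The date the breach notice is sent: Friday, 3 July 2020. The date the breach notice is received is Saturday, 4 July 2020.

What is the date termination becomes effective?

22 August 2020

The last day of the cure period: 4 July 2020 + 25 days = 29 July 2020.
The last day of the suspension period: 10 calendar days after 29 July 2020 is 8 August 2020.
The date termination becomes effective: 14 calendar days after 8 August 2020 is 22 August 2020.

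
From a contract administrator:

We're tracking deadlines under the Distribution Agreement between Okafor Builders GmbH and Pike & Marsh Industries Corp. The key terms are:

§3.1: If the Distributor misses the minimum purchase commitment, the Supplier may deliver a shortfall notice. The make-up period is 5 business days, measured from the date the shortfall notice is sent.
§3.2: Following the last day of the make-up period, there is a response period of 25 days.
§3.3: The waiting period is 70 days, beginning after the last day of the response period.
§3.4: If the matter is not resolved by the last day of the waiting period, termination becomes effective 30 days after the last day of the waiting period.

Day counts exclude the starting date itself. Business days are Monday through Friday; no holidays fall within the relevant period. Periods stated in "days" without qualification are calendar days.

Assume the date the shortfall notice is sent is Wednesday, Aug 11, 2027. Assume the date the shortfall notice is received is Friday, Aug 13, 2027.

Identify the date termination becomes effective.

From Wednesday, Aug 11, 2027, 5 business days (Aug 12, Aug 13, Aug 16, Aug 17, Aug 18, skipping weekends) brings us to Wednesday, Aug 18, 2027, which is the last day of the make-up period.
Adding 25 calendar days to Aug 18, 2027 gives Sep 12, 2027, which is the last day of the response period.
The last day of the waiting period: 70 calendar days after Sep 12, 2027 is Nov 21, 2027.
Adding 30 calendar days to Nov 21, 2027 gives Dec 21, 2027, which is the date termination becomes effective.

Dec 21, 2027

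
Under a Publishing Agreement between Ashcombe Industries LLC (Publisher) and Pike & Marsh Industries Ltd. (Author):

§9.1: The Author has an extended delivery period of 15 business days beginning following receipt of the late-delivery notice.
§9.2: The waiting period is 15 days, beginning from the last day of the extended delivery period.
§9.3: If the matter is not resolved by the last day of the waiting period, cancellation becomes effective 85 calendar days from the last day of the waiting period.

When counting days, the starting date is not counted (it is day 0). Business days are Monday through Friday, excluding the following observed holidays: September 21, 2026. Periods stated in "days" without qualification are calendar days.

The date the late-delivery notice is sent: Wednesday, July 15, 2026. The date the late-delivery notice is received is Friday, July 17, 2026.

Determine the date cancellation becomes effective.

The last day of the extended delivery period: 15 business days after Friday, July 17, 2026, skipping weekends — Jul 20, Jul 21, Jul 22, Jul 23, …, Aug 5, Aug 6, Aug 7 — lands on Friday, August 7, 2026.
Adding 15 calendar days to August 7, 2026 gives August 22, 2026, which is the last day of the waiting period.
The date cancellation becomes effective: August 22, 2026 + 85 days = November 15, 2026.

November 15, 2026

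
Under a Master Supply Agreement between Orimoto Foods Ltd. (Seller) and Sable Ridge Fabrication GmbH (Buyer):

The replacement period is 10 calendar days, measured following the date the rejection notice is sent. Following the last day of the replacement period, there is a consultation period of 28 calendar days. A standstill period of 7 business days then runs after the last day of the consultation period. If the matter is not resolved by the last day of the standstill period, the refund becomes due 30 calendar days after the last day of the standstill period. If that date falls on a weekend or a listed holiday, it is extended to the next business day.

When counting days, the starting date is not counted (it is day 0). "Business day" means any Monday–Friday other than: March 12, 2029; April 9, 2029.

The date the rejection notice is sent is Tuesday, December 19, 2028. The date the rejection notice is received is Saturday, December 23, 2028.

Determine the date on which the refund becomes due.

March 8, 2029

The last day of the replacement period: 10 calendar days after December 19, 2028 is December 29, 2028.
Adding 28 calendar days to December 29, 2028 gives January 26, 2029, which is the last day of the consultation period.
The last day of the standstill period: counting 7 business days from Friday, January 26, 2029 (Jan 29, Jan 30, Jan 31, Feb 1, Feb 2, Feb 5, Feb 6, skipping weekends) reaches Tuesday, February 6, 2029.
The date on which the refund becomes due: 30 calendar days after February 6, 2029 is March 8, 2029. March 8, 2029 is a Thursday and is not a listed holiday, so no roll-forward applies.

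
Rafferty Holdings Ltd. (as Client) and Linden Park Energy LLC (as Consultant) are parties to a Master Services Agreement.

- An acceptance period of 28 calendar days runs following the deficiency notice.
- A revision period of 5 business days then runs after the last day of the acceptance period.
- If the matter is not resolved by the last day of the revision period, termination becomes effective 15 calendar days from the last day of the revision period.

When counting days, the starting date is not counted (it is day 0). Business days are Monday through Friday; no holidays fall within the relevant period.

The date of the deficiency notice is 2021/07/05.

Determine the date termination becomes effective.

The last day of the acceptance period: 2021/07/05 + 28 days = 2021/08/02.
From Monday, 2021/08/02, 5 business days (Aug 3, Aug 4, Aug 5, Aug 6, Aug 9, skipping weekends) brings us to Monday, 2021/08/09, which is the last day of the revision period.
The date termination becomes effective: 15 calendar days after 2021/08/09 is 2021/08/24.

2021/08/24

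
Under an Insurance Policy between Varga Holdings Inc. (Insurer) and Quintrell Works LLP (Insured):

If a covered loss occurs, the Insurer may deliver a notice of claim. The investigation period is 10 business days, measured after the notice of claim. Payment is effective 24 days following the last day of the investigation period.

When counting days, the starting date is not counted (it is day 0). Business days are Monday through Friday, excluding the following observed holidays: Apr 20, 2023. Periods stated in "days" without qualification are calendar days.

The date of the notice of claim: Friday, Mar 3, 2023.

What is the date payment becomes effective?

Apr 10, 2023

The last day of the investigation period: 10 business days after Friday, Mar 3, 2023, skipping weekends — Mar 6, Mar 7, Mar 8, Mar 9, Mar 10, Mar 13, Mar 14, Mar 15, Mar 16, Mar 17 — lands on Friday, Mar 17, 2023.
The date payment becomes effective: 24 calendar days after Mar 17, 2023 is Apr 10, 2023.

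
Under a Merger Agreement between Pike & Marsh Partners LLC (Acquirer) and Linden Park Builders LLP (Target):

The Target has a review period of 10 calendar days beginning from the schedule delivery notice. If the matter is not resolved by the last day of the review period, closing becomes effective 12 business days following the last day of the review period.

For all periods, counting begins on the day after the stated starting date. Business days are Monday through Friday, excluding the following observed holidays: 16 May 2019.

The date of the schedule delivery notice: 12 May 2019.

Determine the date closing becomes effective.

Adding 10 calendar days to 12 May 2019 gives 22 May 2019, which is the last day of the review period.
The date closing becomes effective: 12 business days after Wednesday, 22 May 2019, skipping weekends — May 23, May 24, May 27, May 28, …, Jun 5, Jun 6, Jun 7 — lands on Friday, 7 June 2019.

7 June 2019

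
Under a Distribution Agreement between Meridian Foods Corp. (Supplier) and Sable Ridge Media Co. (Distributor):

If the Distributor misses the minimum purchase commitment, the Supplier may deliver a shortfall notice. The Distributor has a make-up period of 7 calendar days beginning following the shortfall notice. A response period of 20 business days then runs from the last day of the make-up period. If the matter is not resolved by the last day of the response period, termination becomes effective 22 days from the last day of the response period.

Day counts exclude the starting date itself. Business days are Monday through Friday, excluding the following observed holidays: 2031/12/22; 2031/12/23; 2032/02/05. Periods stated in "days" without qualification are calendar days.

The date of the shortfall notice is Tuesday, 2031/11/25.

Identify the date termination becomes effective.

2032/01/23

Adding 7 calendar days to 2031/11/25 gives 2031/12/02, which is the last day of the make-up period.
From Tuesday, 2031/12/02, 20 business days (Dec 3, Dec 4, Dec 5, Dec 8, …, Dec 30, Dec 31, Jan 1, skipping weekends and the listed holidays on Dec 22, Dec 23) brings us to Thursday, 2032/01/01, which is the last day of the response period.
The date termination becomes effective: 22 calendar days after 2032/01/01 is 2032/01/23.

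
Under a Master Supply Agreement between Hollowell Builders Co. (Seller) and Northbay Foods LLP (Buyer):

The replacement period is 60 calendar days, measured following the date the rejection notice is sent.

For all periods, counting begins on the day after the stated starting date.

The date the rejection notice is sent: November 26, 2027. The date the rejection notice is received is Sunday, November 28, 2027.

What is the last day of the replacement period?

Adding 60 calendar days to November 26, 2027 gives January 25, 2028, which is the last day of the replacement period.

January 25, 2028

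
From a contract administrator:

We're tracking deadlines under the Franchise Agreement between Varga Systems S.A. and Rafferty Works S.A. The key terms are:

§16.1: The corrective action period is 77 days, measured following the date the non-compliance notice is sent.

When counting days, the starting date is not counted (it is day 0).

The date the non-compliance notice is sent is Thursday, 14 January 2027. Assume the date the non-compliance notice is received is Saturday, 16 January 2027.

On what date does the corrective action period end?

The last day of the corrective action period: 14 January 2027 + 77 days = 1 April 2027.

1 April 2027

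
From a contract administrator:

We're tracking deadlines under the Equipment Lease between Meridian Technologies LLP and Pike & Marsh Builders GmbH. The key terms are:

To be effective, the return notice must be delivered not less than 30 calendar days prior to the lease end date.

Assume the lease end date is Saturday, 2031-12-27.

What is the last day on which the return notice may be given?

Counting back 30 calendar days from 2031-12-27 gives 2031-11-27.

2031-11-27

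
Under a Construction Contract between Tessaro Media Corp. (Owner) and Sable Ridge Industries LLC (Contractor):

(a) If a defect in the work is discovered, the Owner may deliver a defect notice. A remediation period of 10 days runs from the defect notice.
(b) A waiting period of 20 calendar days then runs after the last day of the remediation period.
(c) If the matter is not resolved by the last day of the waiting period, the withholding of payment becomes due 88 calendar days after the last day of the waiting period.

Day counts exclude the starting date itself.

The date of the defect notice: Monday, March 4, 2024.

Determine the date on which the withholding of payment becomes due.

The last day of the remediation period: 10 calendar days after March 4, 2024 is March 14, 2024.
The last day of the waiting period: 20 calendar days after March 14, 2024 is April 3, 2024.
The date on which the withholding of payment becomes due: 88 calendar days after April 3, 2024 is June 30, 2024.

June 30, 2024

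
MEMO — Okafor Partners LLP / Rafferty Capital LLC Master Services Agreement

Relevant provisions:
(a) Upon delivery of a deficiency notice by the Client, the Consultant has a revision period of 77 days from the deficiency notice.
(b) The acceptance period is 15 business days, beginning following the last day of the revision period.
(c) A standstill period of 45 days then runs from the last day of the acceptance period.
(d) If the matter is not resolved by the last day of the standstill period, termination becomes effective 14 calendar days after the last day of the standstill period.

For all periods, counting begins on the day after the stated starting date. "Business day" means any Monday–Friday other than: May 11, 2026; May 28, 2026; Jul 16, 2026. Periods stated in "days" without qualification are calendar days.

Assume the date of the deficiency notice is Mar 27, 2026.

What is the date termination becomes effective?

The last day of the revision period: 77 calendar days after Mar 27, 2026 is Jun 12, 2026.
The last day of the acceptance period: counting 15 business days from Friday, Jun 12, 2026 (Jun 15, Jun 16, Jun 17, Jun 18, …, Jul 1, Jul 2, Jul 3, skipping weekends) reaches Friday, Jul 3, 2026.
The last day of the standstill period: 45 calendar days after Jul 3, 2026 is Aug 17, 2026.
Adding 14 calendar days to Aug 17, 2026 gives Aug 31, 2026, which is the date termination becomes effective.

Aug 31, 2026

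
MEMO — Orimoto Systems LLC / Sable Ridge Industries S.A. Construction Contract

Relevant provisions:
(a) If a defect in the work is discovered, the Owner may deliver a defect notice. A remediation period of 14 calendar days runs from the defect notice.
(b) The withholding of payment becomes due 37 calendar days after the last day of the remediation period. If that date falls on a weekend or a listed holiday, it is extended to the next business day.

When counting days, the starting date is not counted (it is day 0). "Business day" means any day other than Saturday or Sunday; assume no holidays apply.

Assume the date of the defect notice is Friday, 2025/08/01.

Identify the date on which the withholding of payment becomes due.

2025/09/22

Adding 14 calendar days to 2025/08/01 gives 2025/08/15, which is the last day of the remediation period.
Adding 37 calendar days to 2025/08/15 gives 2025/09/21, which is the date on which the withholding of payment becomes due. That falls on a Sunday, so it rolls to the next business day, Monday, 2025/09/22.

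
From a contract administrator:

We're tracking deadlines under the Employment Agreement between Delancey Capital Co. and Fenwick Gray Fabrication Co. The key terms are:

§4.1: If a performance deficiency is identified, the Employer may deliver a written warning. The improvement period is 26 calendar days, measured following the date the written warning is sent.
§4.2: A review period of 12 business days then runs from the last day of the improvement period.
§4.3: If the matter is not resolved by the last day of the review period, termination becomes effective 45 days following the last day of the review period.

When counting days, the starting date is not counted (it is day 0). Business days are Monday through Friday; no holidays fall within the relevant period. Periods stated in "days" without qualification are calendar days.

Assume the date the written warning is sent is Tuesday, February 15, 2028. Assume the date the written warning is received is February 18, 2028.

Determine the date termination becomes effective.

Adding 26 calendar days to February 15, 2028 gives March 12, 2028, which is the last day of the improvement period.
The last day of the review period: counting 12 business days from Sunday, March 12, 2028 (Mar 13, Mar 14, Mar 15, Mar 16, …, Mar 24, Mar 27, Mar 28, skipping weekends) reaches Tuesday, March 28, 2028.
Adding 45 calendar days to March 28, 2028 gives May 12, 2028, which is the date termination becomes effective.

May 12, 2028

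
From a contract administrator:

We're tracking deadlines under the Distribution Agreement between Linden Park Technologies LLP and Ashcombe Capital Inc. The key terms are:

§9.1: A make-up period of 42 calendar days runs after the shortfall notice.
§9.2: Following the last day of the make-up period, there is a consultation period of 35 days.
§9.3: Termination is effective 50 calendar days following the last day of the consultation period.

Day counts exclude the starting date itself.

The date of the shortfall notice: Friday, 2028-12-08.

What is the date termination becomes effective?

2029-04-14

The last day of the make-up period: 42 calendar days after 2028-12-08 is 2029-01-19.
The last day of the consultation period: 35 calendar days after 2029-01-19 is 2029-02-23.
The date termination becomes effective: 50 calendar days after 2029-02-23 is 2029-04-14.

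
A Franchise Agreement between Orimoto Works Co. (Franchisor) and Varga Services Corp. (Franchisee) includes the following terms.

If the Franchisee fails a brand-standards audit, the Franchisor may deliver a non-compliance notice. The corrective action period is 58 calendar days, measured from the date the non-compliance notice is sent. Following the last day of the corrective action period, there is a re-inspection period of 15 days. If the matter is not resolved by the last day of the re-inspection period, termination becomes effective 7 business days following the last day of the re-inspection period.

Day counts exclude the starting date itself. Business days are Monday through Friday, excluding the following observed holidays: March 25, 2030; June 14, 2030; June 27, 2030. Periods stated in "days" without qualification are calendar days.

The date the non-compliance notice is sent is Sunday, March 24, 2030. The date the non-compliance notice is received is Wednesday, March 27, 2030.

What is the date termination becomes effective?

The last day of the corrective action period: March 24, 2030 + 58 days = May 21, 2030.
The last day of the re-inspection period: May 21, 2030 + 15 days = June 5, 2030.
From Wednesday, June 5, 2030, 7 business days (Jun 6, Jun 7, Jun 10, Jun 11, Jun 12, Jun 13, Jun 17, skipping weekends and the listed holiday on Jun 14) brings us to Monday, June 17, 2030, which is the date termination becomes effective.

June 17, 2030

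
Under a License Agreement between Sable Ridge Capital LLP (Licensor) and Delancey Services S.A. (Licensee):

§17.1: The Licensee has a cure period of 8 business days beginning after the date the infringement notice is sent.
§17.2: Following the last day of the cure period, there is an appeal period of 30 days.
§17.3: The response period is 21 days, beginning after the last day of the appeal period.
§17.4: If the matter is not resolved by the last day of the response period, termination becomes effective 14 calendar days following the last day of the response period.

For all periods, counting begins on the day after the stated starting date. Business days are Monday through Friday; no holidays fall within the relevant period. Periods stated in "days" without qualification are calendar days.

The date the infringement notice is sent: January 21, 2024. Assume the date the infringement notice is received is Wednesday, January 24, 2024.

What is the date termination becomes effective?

The last day of the cure period: counting 8 business days from Sunday, January 21, 2024 (Jan 22, Jan 23, Jan 24, Jan 25, Jan 26, Jan 29, Jan 30, Jan 31, skipping weekends) reaches Wednesday, January 31, 2024.
Adding 30 calendar days to January 31, 2024 gives March 1, 2024, which is the last day of the appeal period.
Adding 21 calendar days to March 1, 2024 gives March 22, 2024, which is the last day of the response period.
The date termination becomes effective: March 22, 2024 + 14 days = April 5, 2024.

April 5, 2024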